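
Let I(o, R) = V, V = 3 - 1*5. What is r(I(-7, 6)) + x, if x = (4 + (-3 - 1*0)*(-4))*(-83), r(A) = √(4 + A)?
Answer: -1328 + √2 ≈ -1326.6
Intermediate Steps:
V = -2 (V = 3 - 5 = -2)
I(o, R) = -2
x = -1328 (x = (4 + (-3 + 0)*(-4))*(-83) = (4 - 3*(-4))*(-83) = (4 + 12)*(-83) = 16*(-83) = -1328)
r(I(-7, 6)) + x = √(4 - 2) - 1328 = √2 - 1328 = -1328 + √2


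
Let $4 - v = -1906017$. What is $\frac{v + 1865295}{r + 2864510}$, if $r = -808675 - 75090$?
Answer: $\frac{3771316}{1980745} \approx 1.904$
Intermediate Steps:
$v = 1906021$ ($v = 4 - -1906017 = 4 + 1906017 = 1906021$)
$r = -883765$ ($r = -808675 - 75090 = -883765$)
$\frac{v + 1865295}{r + 2864510} = \frac{1906021 + 1865295}{-883765 + 2864510} = \frac{3771316}{1980745}$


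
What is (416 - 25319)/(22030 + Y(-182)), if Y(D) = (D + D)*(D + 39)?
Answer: -8301/24694 ≈ -0.33615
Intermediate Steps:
Y(D) = 2*D*(39 + D) (Y(D) = (2*D)*(39 + D) = 2*D*(39 + D))
(416 - 25319)/(22030 + Y(-182)) = (416 - 25319)/(22030 + 2*(-182)*(39 - 182)) = -24903/(22030 + 2*(-182)*(-143)) = -24903/(22030 + 52052) = -24903/74082 = -24903*1/74082 = -8301/24694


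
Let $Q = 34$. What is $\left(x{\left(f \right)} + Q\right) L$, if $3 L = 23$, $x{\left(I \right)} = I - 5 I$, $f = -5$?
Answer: $414$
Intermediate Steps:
$x{\left(I \right)} = - 4 I$
$L = \frac{23}{3}$ ($L = \frac{1}{3} \cdot 23 = \frac{23}{3} \approx 7.6667$)
$\left(x{\left(f \right)} + Q\right) L = \left(\left(-4\right) \left(-5\right) + 34\right) \frac{23}{3} = \left(20 + 34\right) \frac{23}{3} = 54 \cdot \frac{23}{3} = 414$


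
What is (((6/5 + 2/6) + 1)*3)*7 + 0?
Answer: 266/5 ≈ 53.200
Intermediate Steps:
(((6/5 + 2/6) + 1)*3)*7 + 0 = (((6*(1/5) + 2*(1/6)) + 1)*3)*7 + 0 = (((6/5 + 1/3) + 1)*3)*7 + 0 = ((23/15 + 1)*3)*7 + 0 = ((38/15)*3)*7 + 0 = (38/5)*7 + 0 = 266/5 + 0 = 266/5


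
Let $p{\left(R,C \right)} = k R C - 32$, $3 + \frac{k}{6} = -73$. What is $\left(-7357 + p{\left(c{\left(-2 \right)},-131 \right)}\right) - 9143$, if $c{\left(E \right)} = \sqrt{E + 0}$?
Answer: $-16532 + 59736 i \sqrt{2} \approx -16532.0 + 84480.0 i$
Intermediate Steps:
$k = -456$ ($k = -18 + 6 \left(-73\right) = -18 - 438 = -456$)
$c{\left(E \right)} = \sqrt{E}$
$p{\left(R,C \right)} = -32 - 456 C R$ ($p{\left(R,C \right)} = - 456 R C - 32 = - 456 C R - 32 = -32 - 456 C R$)
$\left(-7357 + p{\left(c{\left(-2 \right)},-131 \right)}\right) - 9143 = \left(-7357 - \left(32 - 59736 \sqrt{-2}\right)\right) - 9143 = \left(-7357 - \left(32 - 59736 i \sqrt{2}\right)\right) - 9143 = \left(-7389 + 59736 i \sqrt{2}\right) - 9143 = -16532 + 59736 i \sqrt{2}$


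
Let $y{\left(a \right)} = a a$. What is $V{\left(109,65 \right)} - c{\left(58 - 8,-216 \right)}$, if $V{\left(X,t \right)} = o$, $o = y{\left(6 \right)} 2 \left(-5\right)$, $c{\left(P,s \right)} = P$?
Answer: $-410$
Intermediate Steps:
$y{\left(a \right)} = a^{2}$
$o = -360$ ($o = 6^{2} \cdot 2 \left(-5\right) = 36 \cdot 2 \left(-5\right) = 72 \left(-5\right) = -360$)
$V{\left(X,t \right)} = -360$
$V{\left(109,65 \right)} - c{\left(58 - 8,-216 \right)} = -360 - \left(58 - 8\right) = -360 - 50 = -410$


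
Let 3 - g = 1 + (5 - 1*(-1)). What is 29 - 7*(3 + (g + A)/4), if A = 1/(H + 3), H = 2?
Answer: 293/20 ≈ 14.650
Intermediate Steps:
A = ⅕ (A = 1/(2 + 3) = 1/5 = ⅕ ≈ 0.20000)
g = -4 (g = 3 - (1 + (5 - 1*(-1))) = 3 - (1 + (5 + 1)) = 3 - (1 + 6) = 3 - 1*7 = 3 - 7 = -4)
29 - 7*(3 + (g + A)/4) = 29 - 7*(3 + (-4 + ⅕)/4) = 29 - 7*(3 - 19/5*¼) = 29 - 7*(3 - 19/20) = 29 - 7*41/20 = 29 - 1*287/20 = 29 - 287/20 = 293/20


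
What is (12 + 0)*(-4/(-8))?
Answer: 6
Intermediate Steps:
(12 + 0)*(-4/(-8)) = 12*(-4*(-⅛)) = 12*(½) = 6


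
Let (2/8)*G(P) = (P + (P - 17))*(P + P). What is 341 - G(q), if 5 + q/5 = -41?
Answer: -877339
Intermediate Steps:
q = -230 (q = -25 + 5*(-41) = -25 - 205 = -230)
G(P) = 8*P*(-17 + 2*P) (G(P) = 4*((P + (P - 17))*(P + P)) = 4*((P + (-17 + P))*(2*P)) = 4*((-17 + 2*P)*(2*P)) = 4*(2*P*(-17 + 2*P)) = 8*P*(-17 + 2*P))
341 - G(q) = 341 - 8*(-230)*(-17 + 2*(-230)) = 341 - 8*(-230)*(-17 - 460) = 341 - 8*(-230)*(-477) = 341 - 1*877680 = 341 - 877680 = -877339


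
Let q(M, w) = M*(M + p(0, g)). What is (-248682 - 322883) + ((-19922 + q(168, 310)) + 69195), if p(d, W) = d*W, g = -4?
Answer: -494068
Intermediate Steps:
p(d, W) = W*d
q(M, w) = M² (q(M, w) = M*(M - 4*0) = M*(M + 0) = M*M = M²)
(-248682 - 322883) + ((-19922 + q(168, 310)) + 69195) = (-248682 - 322883) + ((-19922 + 168²) + 69195) = -571565 + ((-19922 + 28224) + 69195) = -571565 + (8302 + 69195) = -571565 + 77497 = -494068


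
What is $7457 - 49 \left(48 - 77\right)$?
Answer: $8878$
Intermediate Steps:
$7457 - 49 \left(48 - 77\right) = 7457 - -1421 = 7457 + 1421 = 8878$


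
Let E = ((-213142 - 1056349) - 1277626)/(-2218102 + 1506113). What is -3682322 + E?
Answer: -2621770211341/711989 ≈ -3.6823e+6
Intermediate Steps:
E = 2547117/711989 (E = (-1269491 - 1277626)/(-711989) = -2547117*(-1/711989) = 2547117/711989 ≈ 3.5775)
-3682322 + E = -3682322 + 2547117/711989 = -2621770211341/711989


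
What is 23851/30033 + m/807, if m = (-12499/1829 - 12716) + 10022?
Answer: -37717872224/14776266033 ≈ -2.5526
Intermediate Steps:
m = -4939825/1829 (m = (-12499*1/1829 - 12716) + 10022 = (-12499/1829 - 12716) + 10022 = -23270063/1829 + 10022 = -4939825/1829 ≈ -2700.8)
23851/30033 + m/807 = 23851/30033 - 4939825/1829/807 = 23851*(1/30033) - 4939825/1829*1/807 = 23851/30033 - 4939825/1476003 = -37717872224/14776266033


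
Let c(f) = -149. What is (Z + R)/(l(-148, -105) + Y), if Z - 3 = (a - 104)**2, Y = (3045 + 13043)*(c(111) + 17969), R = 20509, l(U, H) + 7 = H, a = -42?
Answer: 10457/71672012 ≈ 0.00014590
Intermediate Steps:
l(U, H) = -7 + H
Y = 286688160 (Y = (3045 + 13043)*(-149 + 17969) = 16088*17820 = 286688160)
Z = 21319 (Z = 3 + (-42 - 104)**2 = 3 + (-146)**2 = 3 + 21316 = 21319)
(Z + R)/(l(-148, -105) + Y) = (21319 + 20509)/((-7 - 105) + 286688160) = 41828/(-112 + 286688160) = 41828/286688048 = 41828*(1/286688048) = 10457/71672012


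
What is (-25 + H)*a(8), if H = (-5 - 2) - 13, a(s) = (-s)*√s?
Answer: 720*√2 ≈ 1018.2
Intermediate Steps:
a(s) = -s^(3/2)
H = -20 (H = -7 - 13 = -20)
(-25 + H)*a(8) = (-25 - 20)*(-8^(3/2)) = -(-45)*16*√2 = -(-720)*√2 = 720*√2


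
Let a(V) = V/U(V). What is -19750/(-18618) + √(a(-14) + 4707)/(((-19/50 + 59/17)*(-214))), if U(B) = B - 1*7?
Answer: 9875/9309 - 425*√42369/843267 ≈ 0.95706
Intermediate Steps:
U(B) = -7 + B (U(B) = B - 7 = -7 + B)
a(V) = V/(-7 + V)
-19750/(-18618) + √(a(-14) + 4707)/(((-19/50 + 59/17)*(-214))) = -19750/(-18618) + √(-14/(-7 - 14) + 4707)/(((-19/50 + 59/17)*(-214))) = -19750*(-1/18618) + √(-14/(-21) + 4707)/(((-19*1/50 + 59*(1/17))*(-214))) = 9875/9309 + √(-14*(-1/21) + 4707)/(((-19/50 + 59/17)*(-214))) = 9875/9309 + √(⅔ + 4707)/(((2627/850)*(-214))) = 9875/9309 + √(14123/3)/(-281089/425) = 9875/9309 + (√42369/3)*(-425/281089) = 9875/9309 - 425*√42369/843267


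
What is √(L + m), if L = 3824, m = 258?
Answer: √4082 ≈ 63.891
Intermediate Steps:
√(L + m) = √(3824 + 258) = √4082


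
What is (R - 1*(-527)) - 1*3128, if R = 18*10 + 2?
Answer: -2419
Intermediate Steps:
R = 182 (R = 180 + 2 = 182)
(R - 1*(-527)) - 1*3128 = (182 - 1*(-527)) - 1*3128 = (182 + 527) - 3128 = 709 - 3128 = -2419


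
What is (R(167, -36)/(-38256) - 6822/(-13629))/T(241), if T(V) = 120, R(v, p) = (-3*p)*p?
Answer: 726787/144830840 ≈ 0.0050182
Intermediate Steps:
R(v, p) = -3*p²
(R(167, -36)/(-38256) - 6822/(-13629))/T(241) = (-3*(-36)²/(-38256) - 6822/(-13629))/120 = (-3*1296*(-1/38256) - 6822*(-1/13629))*(1/120) = (-3888*(-1/38256) + 2274/4543)*(1/120) = (81/797 + 2274/4543)*(1/120) = (2180361/3620771)*(1/120) = 726787/144830840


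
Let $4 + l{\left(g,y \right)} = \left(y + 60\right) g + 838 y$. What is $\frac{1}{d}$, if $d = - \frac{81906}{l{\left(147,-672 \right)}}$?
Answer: $\frac{326552}{40953} \approx 7.9738$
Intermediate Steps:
$l{\left(g,y \right)} = -4 + 838 y + g \left(60 + y\right)$ ($l{\left(g,y \right)} = -4 + \left(\left(y + 60\right) g + 838 y\right) = -4 + \left(\left(60 + y\right) g + 838 y\right) = -4 + \left(g \left(60 + y\right) + 838 y\right) = -4 + \left(838 y + g \left(60 + y\right)\right) = -4 + 838 y + g \left(60 + y\right)$)
$d = \frac{40953}{326552}$ ($d = - \frac{81906}{-4 + 60 \cdot 147 + 838 \left(-672\right) + 147 \left(-672\right)} = - \frac{81906}{-4 + 8820 - 563136 - 98784} = - \frac{81906}{-653104} = \left(-81906\right) \left(- \frac{1}{653104}\right) = \frac{40953}{326552} \approx 0.12541$)
$\frac{1}{d} = \frac{1}{\frac{40953}{326552}} = \frac{326552}{40953}$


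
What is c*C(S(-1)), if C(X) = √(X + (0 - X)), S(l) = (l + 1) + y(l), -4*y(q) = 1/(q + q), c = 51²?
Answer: 0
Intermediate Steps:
c = 2601
y(q) = -1/(8*q) (y(q) = -1/(4*(q + q)) = -1/(2*q)/4 = -1/(8*q))
S(l) = 1 + l - 1/(8*l) (S(l) = (l + 1) - 1/(8*l) = (1 + l) - 1/(8*l) = 1 + l - 1/(8*l))
C(X) = 0 (C(X) = √(X - X) = √0 = 0)
c*C(S(-1)) = 2601*0 = 0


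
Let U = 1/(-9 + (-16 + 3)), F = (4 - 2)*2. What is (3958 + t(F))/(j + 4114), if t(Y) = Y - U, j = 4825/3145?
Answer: 54826785/56950762 ≈ 0.96270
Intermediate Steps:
j = 965/629 (j = 4825*(1/3145) = 965/629 ≈ 1.5342)
F = 4 (F = 2*2 = 4)
U = -1/22 (U = 1/(-9 - 13) = 1/(-22) = -1/22 ≈ -0.045455)
t(Y) = 1/22 + Y (t(Y) = Y - 1*(-1/22) = Y + 1/22 = 1/22 + Y)
(3958 + t(F))/(j + 4114) = (3958 + (1/22 + 4))/(965/629 + 4114) = (3958 + 89/22)/(2588671/629) = (87165/22)*(629/2588671) = 54826785/56950762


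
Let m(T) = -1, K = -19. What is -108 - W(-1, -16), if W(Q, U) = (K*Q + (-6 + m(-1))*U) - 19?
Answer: -220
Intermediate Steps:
W(Q, U) = -19 - 19*Q - 7*U (W(Q, U) = (-19*Q + (-6 - 1)*U) - 19 = (-19*Q - 7*U) - 19 = -19 - 19*Q - 7*U)
-108 - W(-1, -16) = -108 - (-19 - 19*(-1) - 7*(-16)) = -108 - (-19 + 19 + 112) = -108 - 1*112 = -108 - 112 = -220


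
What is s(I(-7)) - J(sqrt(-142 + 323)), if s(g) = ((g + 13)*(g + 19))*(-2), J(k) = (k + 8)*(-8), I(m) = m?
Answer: -80 + 8*sqrt(181) ≈ 27.629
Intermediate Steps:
J(k) = -64 - 8*k (J(k) = (8 + k)*(-8) = -64 - 8*k)
s(g) = -2*(13 + g)*(19 + g) (s(g) = ((13 + g)*(19 + g))*(-2) = -2*(13 + g)*(19 + g))
s(I(-7)) - J(sqrt(-142 + 323)) = (-494 - 64*(-7) - 2*(-7)**2) - (-64 - 8*sqrt(-142 + 323)) = (-494 + 448 - 2*49) - (-64 - 8*sqrt(181)) = (-494 + 448 - 98) + (64 + 8*sqrt(181)) = -144 + (64 + 8*sqrt(181)) = -80 + 8*sqrt(181)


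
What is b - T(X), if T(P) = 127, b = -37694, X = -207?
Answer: -37821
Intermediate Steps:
b - T(X) = -37694 - 1*127 = -37694 - 127 = -37821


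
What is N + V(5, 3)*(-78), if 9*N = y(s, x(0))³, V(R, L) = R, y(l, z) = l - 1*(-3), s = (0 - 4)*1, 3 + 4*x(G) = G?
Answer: -3511/9 ≈ -390.11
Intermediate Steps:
x(G) = -¾ + G/4
s = -4 (s = -4*1 = -4)
y(l, z) = 3 + l (y(l, z) = l + 3 = 3 + l)
N = -⅑ (N = (3 - 4)³/9 = (⅑)*(-1)³ = (⅑)*(-1) = -⅑ ≈ -0.11111)
N + V(5, 3)*(-78) = -⅑ + 5*(-78) = -⅑ - 390 = -3511/9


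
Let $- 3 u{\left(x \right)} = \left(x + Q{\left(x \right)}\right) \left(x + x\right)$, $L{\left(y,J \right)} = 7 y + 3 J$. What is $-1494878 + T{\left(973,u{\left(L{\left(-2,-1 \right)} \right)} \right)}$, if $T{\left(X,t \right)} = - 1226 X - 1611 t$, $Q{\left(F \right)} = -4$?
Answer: $-2304358$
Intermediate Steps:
$L{\left(y,J \right)} = 3 J + 7 y$
$u{\left(x \right)} = - \frac{2 x \left(-4 + x\right)}{3}$ ($u{\left(x \right)} = - \frac{\left(x - 4\right) \left(x + x\right)}{3} = - \frac{\left(-4 + x\right) 2 x}{3} = - \frac{2 x \left(-4 + x\right)}{3}$)
$T{\left(X,t \right)} = - 1611 t - 1226 X$
$-1494878 + T{\left(973,u{\left(L{\left(-2,-1 \right)} \right)} \right)} = -1494878 - \left(1192898 + 1611 \frac{2 \left(3 \left(-1\right) + 7 \left(-2\right)\right) \left(4 - \left(3 \left(-1\right) + 7 \left(-2\right)\right)\right)}{3}\right) = -1494878 - \left(1192898 + 1611 \frac{2 \left(-3 - 14\right) \left(4 - \left(-3 - 14\right)\right)}{3}\right) = -1494878 - \left(1192898 + 1611 \cdot \frac{2}{3} \left(-17\right) \left(4 - -17\right)\right) = -1494878 - \left(1192898 + 1611 \cdot \frac{2}{3} \left(-17\right) \left(4 + 17\right)\right) = -1494878 - \left(1192898 + 1611 \cdot \frac{2}{3} \left(-17\right) 21\right) = -1494878 - 809480 = -2304358$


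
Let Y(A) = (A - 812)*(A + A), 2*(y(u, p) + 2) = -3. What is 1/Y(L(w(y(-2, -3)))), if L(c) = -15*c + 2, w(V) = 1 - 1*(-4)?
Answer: 1/129210 ≈ 7.7393e-6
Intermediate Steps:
y(u, p) = -7/2 (y(u, p) = -2 + (1/2)*(-3) = -2 - 3/2 = -7/2)
w(V) = 5 (w(V) = 1 + 4 = 5)
L(c) = 2 - 15*c
Y(A) = 2*A*(-812 + A) (Y(A) = (-812 + A)*(2*A) = 2*A*(-812 + A))
1/Y(L(w(y(-2, -3)))) = 1/(2*(2 - 15*5)*(-812 + (2 - 15*5))) = 1/(2*(2 - 75)*(-812 + (2 - 75))) = 1/(2*(-73)*(-812 - 73)) = 1/(2*(-73)*(-885)) = 1/129210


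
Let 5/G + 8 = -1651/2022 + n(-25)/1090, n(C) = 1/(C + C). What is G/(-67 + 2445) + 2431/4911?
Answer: 1403470231302049/2836595853309219 ≈ 0.49477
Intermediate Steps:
n(C) = 1/(2*C)
G = -275497500/485786761 (G = 5/(-8 + (-1651/2022 + ((½)/(-25))/1090)) = 5/(-8 + (-1651*1/2022 + ((½)*(-1/25))*(1/1090))) = 5/(-8 + (-1651/2022 - 1/50*1/1090)) = 5/(-8 + (-1651/2022 - 1/54500)) = 5/(-8 - 44990761/55099500) = 5/(-485786761/55099500) = 5*(-55099500/485786761) = -275497500/485786761 ≈ -0.56712)
G/(-67 + 2445) + 2431/4911 = -275497500/(485786761*(-67 + 2445)) + 2431/4911 = -275497500/485786761/2378 + 2431*(1/4911) = -275497500/485786761*1/2378 + 2431/4911 = -137748750/577600458829 + 2431/4911 = 1403470231302049/2836595853309219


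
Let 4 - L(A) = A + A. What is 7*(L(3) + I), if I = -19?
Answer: -147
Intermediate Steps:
L(A) = 4 - 2*A (L(A) = 4 - (A + A) = 4 - 2*A)
7*(L(3) + I) = 7*((4 - 2*3) - 19) = 7*((4 - 6) - 19) = 7*(-2 - 19) = 7*(-21) = -147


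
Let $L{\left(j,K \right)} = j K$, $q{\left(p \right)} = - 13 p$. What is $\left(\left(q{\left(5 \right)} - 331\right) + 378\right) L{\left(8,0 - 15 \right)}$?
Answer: $2160$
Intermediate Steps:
$L{\left(j,K \right)} = K j$
$\left(\left(q{\left(5 \right)} - 331\right) + 378\right) L{\left(8,0 - 15 \right)} = \left(\left(\left(-13\right) 5 - 331\right) + 378\right) \left(0 - 15\right) 8 = \left(\left(-65 - 331\right) + 378\right) \left(0 - 15\right) 8 = \left(-396 + 378\right) \left(\left(-15\right) 8\right) = \left(-18\right) \left(-120\right) = 2160$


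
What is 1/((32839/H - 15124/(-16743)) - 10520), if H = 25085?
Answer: -419998155/4417451381683 ≈ -9.5077e-5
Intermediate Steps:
1/((32839/H - 15124/(-16743)) - 10520) = 1/((32839/25085 - 15124/(-16743)) - 10520) = 1/((32839*(1/25085) - 15124*(-1/16743)) - 10520) = 1/((32839/25085 + 15124/16743) - 10520) = 1/(929208917/419998155 - 10520) = 1/(-4417451381683/419998155) = -419998155/4417451381683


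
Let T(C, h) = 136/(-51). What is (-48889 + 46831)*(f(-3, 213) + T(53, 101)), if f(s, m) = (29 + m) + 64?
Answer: -624260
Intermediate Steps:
T(C, h) = -8/3 (T(C, h) = 136*(-1/51) = -8/3)
f(s, m) = 93 + m
(-48889 + 46831)*(f(-3, 213) + T(53, 101)) = (-48889 + 46831)*((93 + 213) - 8/3) = -2058*(306 - 8/3) = -2058*910/3 = -624260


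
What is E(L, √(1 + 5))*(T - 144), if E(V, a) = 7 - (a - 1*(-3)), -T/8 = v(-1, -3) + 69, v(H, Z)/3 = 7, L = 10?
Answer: -3456 + 864*√6 ≈ -1339.6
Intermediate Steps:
v(H, Z) = 21 (v(H, Z) = 3*7 = 21)
T = -720 (T = -8*(21 + 69) = -8*90 = -720)
E(V, a) = 4 - a (E(V, a) = 7 - (a + 3) = 7 - (3 + a) = 7 + (-3 - a) = 4 - a)
E(L, √(1 + 5))*(T - 144) = (4 - √(1 + 5))*(-720 - 144) = (4 - √6)*(-864) = -3456 + 864*√6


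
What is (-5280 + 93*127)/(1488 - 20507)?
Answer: -933/2717 ≈ -0.34339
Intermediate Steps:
(-5280 + 93*127)/(1488 - 20507) = (-5280 + 11811)/(-19019) = 6531*(-1/19019) = -933/2717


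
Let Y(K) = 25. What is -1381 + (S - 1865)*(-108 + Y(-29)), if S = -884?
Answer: 226786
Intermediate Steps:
-1381 + (S - 1865)*(-108 + Y(-29)) = -1381 + (-884 - 1865)*(-108 + 25) = -1381 - 2749*(-83) = -1381 + 228167 = 226786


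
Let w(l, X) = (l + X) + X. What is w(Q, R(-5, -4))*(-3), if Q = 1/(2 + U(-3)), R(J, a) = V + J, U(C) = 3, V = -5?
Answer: 297/5 ≈ 59.400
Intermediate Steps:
R(J, a) = -5 + J
Q = ⅕ (Q = 1/(2 + 3) = 1/5 = ⅕ ≈ 0.20000)
w(l, X) = l + 2*X (w(l, X) = (X + l) + X = l + 2*X)
w(Q, R(-5, -4))*(-3) = (⅕ + 2*(-5 - 5))*(-3) = (⅕ + 2*(-10))*(-3) = (⅕ - 20)*(-3) = -99/5*(-3) = 297/5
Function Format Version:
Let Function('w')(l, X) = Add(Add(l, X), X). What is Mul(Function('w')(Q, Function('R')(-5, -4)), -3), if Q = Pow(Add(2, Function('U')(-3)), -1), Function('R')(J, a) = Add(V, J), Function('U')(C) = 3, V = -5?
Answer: Rational(297, 5) ≈ 59.400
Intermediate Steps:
Function('R')(J, a) = Add(-5, J)
Q = Rational(1, 5) (Q = Pow(Add(2, 3), -1) = Pow(5, -1) = Rational(1, 5) ≈ 0.20000)
Function('w')(l, X) = Add(l, Mul(2, X)) (Function('w')(l, X) = Add(Add(X, l), X) = Add(l, Mul(2, X)))
Mul(Function('w')(Q, Function('R')(-5, -4)), -3) = Mul(Add(Rational(1, 5), Mul(2, Add(-5, -5))), -3) = Mul(Add(Rational(1, 5), Mul(2, -10)), -3) = Mul(Add(Rational(1, 5), -20), -3) = Mul(Rational(-99, 5), -3) = Rational(297, 5)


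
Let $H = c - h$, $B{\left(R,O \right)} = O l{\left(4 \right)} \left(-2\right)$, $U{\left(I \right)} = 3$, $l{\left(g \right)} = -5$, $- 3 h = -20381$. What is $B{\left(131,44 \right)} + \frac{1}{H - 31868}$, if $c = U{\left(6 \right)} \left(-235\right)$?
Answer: $\frac{51963997}{118100} \approx 440.0$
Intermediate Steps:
$h = \frac{20381}{3}$ ($h = \left(- \frac{1}{3}\right) \left(-20381\right) = \frac{20381}{3} \approx 6793.7$)
$B{\left(R,O \right)} = 10 O$ ($B{\left(R,O \right)} = O \left(-5\right) \left(-2\right) = - 5 O \left(-2\right) = 10 O$)
$c = -705$ ($c = 3 \left(-235\right) = -705$)
$H = - \frac{22496}{3}$ ($H = -705 - \frac{20381}{3} = - \frac{22496}{3} \approx -7498.7$)
$B{\left(131,44 \right)} + \frac{1}{H - 31868} = 10 \cdot 44 + \frac{1}{- \frac{22496}{3} - 31868} = 440 + \frac{1}{- \frac{118100}{3}} = 440 - \frac{3}{118100} = \frac{51963997}{118100}$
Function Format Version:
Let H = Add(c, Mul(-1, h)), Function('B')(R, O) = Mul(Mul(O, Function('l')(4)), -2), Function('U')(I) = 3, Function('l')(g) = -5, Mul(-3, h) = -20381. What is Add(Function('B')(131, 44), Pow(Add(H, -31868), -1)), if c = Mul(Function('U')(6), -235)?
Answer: Rational(51963997, 118100) ≈ 440.00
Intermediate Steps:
h = Rational(20381, 3) (h = Mul(Rational(-1, 3), -20381) = Rational(20381, 3) ≈ 6793.7)
Function('B')(R, O) = Mul(10, O) (Function('B')(R, O) = Mul(Mul(O, -5), -2) = Mul(Mul(-5, O), -2) = Mul(10, O))
c = -705 (c = Mul(3, -235) = -705)
H = Rational(-22496, 3) (H = Add(-705, Mul(-1, Rational(20381, 3))) = Add(-705, Rational(-20381, 3)) = Rational(-22496, 3) ≈ -7498.7)
Add(Function('B')(131, 44), Pow(Add(H, -31868), -1)) = Add(Mul(10, 44), Pow(Add(Rational(-22496, 3), -31868), -1)) = Add(440, Pow(Rational(-118100, 3), -1)) = Add(440, Rational(-3, 118100)) = Rational(51963997, 118100)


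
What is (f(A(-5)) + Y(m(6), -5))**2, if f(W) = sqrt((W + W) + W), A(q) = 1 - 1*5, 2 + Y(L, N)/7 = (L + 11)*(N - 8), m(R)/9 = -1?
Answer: 38404 - 784*I*sqrt(3) ≈ 38404.0 - 1357.9*I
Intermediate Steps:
m(R) = -9 (m(R) = 9*(-1) = -9)
Y(L, N) = -14 + 7*(-8 + N)*(11 + L) (Y(L, N) = -14 + 7*((L + 11)*(N - 8)) = -14 + 7*((11 + L)*(-8 + N)) = -14 + 7*((-8 + N)*(11 + L)) = -14 + 7*(-8 + N)*(11 + L))
A(q) = -4 (A(q) = 1 - 5 = -4)
f(W) = sqrt(3)*sqrt(W) (f(W) = sqrt(2*W + W) = sqrt(3*W) = sqrt(3)*sqrt(W))
(f(A(-5)) + Y(m(6), -5))**2 = (sqrt(3)*sqrt(-4) + (-630 - 56*(-9) + 77*(-5) + 7*(-9)*(-5)))**2 = (sqrt(3)*(2*I) + (-630 + 504 - 385 + 315))**2 = (2*I*sqrt(3) - 196)**2 = (-196 + 2*I*sqrt(3))**2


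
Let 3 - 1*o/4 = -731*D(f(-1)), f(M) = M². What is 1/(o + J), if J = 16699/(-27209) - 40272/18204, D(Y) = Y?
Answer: 41276053/121069845821 ≈ 0.00034093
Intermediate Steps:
J = -116645787/41276053 (J = 16699*(-1/27209) - 40272*1/18204 = -16699/27209 - 3356/1517 = -116645787/41276053 ≈ -2.8260)
o = 2936 (o = 12 - (-2924)*(-1)² = 12 - (-2924) = 12 - 4*(-731) = 12 + 2924 = 2936)
1/(o + J) = 1/(2936 - 116645787/41276053) = 1/(121069845821/41276053) = 41276053/121069845821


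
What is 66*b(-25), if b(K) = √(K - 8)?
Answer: 66*I*√33 ≈ 379.14*I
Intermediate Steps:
b(K) = √(-8 + K)
66*b(-25) = 66*√(-8 - 25) = 66*√(-33) = 66*(I*√33) = 66*I*√33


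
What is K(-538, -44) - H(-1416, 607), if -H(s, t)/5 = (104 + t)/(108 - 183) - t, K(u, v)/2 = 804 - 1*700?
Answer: -14372/5 ≈ -2874.4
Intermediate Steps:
K(u, v) = 208 (K(u, v) = 2*(804 - 1*700) = 2*(804 - 700) = 2*104 = 208)
H(s, t) = 104/15 + 76*t/15 (H(s, t) = -5*((104 + t)/(108 - 183) - t) = -5*((104 + t)/(-75) - t) = -5*((104 + t)*(-1/75) - t) = -5*((-104/75 - t/75) - t) = -5*(-104/75 - 76*t/75) = 104/15 + 76*t/15)
K(-538, -44) - H(-1416, 607) = 208 - (104/15 + (76/15)*607) = 208 - (104/15 + 46132/15) = 208 - 1*15412/5 = 208 - 15412/5 = -14372/5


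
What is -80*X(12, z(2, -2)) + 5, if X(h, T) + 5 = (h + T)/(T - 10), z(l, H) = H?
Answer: 1415/3 ≈ 471.67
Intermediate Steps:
X(h, T) = -5 + (T + h)/(-10 + T) (X(h, T) = -5 + (h + T)/(T - 10) = -5 + (T + h)/(-10 + T))
-80*X(12, z(2, -2)) + 5 = -80*(50 + 12 - 4*(-2))/(-10 - 2) + 5 = -80*(50 + 12 + 8)/(-12) + 5 = -(-20)*70/3 + 5 = -80*(-35/6) + 5 = 1400/3 + 5 = 1415/3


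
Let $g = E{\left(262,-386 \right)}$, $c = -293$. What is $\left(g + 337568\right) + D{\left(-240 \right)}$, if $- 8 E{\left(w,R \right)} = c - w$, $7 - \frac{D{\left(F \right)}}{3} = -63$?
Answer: $\frac{2702779}{8} \approx 3.3785 \cdot 10^{5}$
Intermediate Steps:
$D{\left(F \right)} = 210$ ($D{\left(F \right)} = 21 - -189 = 21 + 189 = 210$)
$E{\left(w,R \right)} = \frac{293}{8} + \frac{w}{8}$ ($E{\left(w,R \right)} = - \frac{-293 - w}{8} = \frac{293}{8} + \frac{w}{8}$)
$g = \frac{555}{8}$ ($g = \frac{293}{8} + \frac{1}{8} \cdot 262 = \frac{293}{8} + \frac{131}{4} = \frac{555}{8} \approx 69.375$)
$\left(g + 337568\right) + D{\left(-240 \right)} = \left(\frac{555}{8} + 337568\right) + 210 = \frac{2701099}{8} + 210 = \frac{2702779}{8}$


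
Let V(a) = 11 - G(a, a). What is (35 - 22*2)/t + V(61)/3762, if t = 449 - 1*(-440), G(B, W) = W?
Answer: -39154/1672209 ≈ -0.023415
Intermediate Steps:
V(a) = 11 - a
t = 889 (t = 449 + 440 = 889)
(35 - 22*2)/t + V(61)/3762 = (35 - 22*2)/889 + (11 - 1*61)/3762 = (35 - 44)*(1/889) + (11 - 61)*(1/3762) = -9*1/889 - 50*1/3762 = -9/889 - 25/1881 = -39154/1672209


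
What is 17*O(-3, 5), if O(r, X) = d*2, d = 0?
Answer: 0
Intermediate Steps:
O(r, X) = 0 (O(r, X) = 0*2 = 0)
17*O(-3, 5) = 17*0 = 0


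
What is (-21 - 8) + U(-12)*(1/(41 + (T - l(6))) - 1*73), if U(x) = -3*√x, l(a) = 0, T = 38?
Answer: -29 + 34596*I*√3/79 ≈ -29.0 + 758.51*I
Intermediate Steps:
(-21 - 8) + U(-12)*(1/(41 + (T - l(6))) - 1*73) = (-21 - 8) + (-6*I*√3)*(1/(41 + (38 - 1*0)) - 1*73) = -29 + (-6*I*√3)*(1/(41 + (38 + 0)) - 73) = -29 + (-6*I*√3)*(1/(41 + 38) - 73) = -29 + (-6*I*√3)*(1/79 - 73) = -29 - 6*I*√3*(-5766/79) = -29 + 34596*I*√3/79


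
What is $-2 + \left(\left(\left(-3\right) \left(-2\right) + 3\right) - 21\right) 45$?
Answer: $-542$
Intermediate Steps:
$-2 + \left(\left(\left(-3\right) \left(-2\right) + 3\right) - 21\right) 45 = -2 + \left(\left(6 + 3\right) - 21\right) 45 = -2 + \left(9 - 21\right) 45 = -2 - 540 = -542$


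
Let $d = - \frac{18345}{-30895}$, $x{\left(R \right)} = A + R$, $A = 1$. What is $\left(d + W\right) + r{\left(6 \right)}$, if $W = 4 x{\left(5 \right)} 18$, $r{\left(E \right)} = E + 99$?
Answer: $\frac{3321792}{6179} \approx 537.59$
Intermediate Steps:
$r{\left(E \right)} = 99 + E$
$x{\left(R \right)} = 1 + R$
$d = \frac{3669}{6179}$ ($d = \left(-18345\right) \left(- \frac{1}{30895}\right) = \frac{3669}{6179} \approx 0.59379$)
$W = 432$ ($W = 4 \left(1 + 5\right) 18 = 4 \cdot 6 \cdot 18 = 24 \cdot 18 = 432$)
$\left(d + W\right) + r{\left(6 \right)} = \left(\frac{3669}{6179} + 432\right) + \left(99 + 6\right) = \frac{2672997}{6179} + 105 = \frac{3321792}{6179}$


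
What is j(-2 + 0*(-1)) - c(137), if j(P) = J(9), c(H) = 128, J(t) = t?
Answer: -119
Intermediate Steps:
j(P) = 9
j(-2 + 0*(-1)) - c(137) = 9 - 1*128 = 9 - 128 = -119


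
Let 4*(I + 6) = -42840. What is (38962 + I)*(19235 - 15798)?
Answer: 97081502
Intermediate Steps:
I = -10716 (I = -6 + (¼)*(-42840) = -6 - 10710 = -10716)
(38962 + I)*(19235 - 15798) = (38962 - 10716)*(19235 - 15798) = 28246*3437 = 97081502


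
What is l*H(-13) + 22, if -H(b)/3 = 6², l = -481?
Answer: 51970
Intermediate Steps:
H(b) = -108 (H(b) = -3*6² = -3*36 = -108)
l*H(-13) + 22 = -481*(-108) + 22 = 51948 + 22 = 51970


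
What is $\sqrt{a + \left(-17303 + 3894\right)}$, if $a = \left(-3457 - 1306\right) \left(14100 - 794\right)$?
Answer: $i \sqrt{63389887} \approx 7961.8 i$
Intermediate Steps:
$a = -63376478$ ($a = \left(-4763\right) 13306 = -63376478$)
$\sqrt{a + \left(-17303 + 3894\right)} = \sqrt{-63376478 + \left(-17303 + 3894\right)} = \sqrt{-63376478 - 13409} = \sqrt{-63389887} = i \sqrt{63389887}$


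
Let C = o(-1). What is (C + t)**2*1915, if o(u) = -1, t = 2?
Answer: 1915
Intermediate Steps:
C = -1
(C + t)**2*1915 = (-1 + 2)**2*1915 = 1**2*1915 = 1*1915 = 1915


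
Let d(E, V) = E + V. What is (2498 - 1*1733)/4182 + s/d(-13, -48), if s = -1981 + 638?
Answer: 111041/5002 ≈ 22.199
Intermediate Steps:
s = -1343
(2498 - 1*1733)/4182 + s/d(-13, -48) = (2498 - 1*1733)/4182 - 1343/(-13 - 48) = (2498 - 1733)*(1/4182) - 1343/(-61) = 765*(1/4182) - 1343*(-1/61) = 15/82 + 1343/61 = 111041/5002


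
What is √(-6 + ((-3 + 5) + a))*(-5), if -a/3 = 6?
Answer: -5*I*√22 ≈ -23.452*I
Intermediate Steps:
a = -18 (a = -3*6 = -18)
√(-6 + ((-3 + 5) + a))*(-5) = √(-6 + ((-3 + 5) - 18))*(-5) = √(-6 + (2 - 18))*(-5) = √(-6 - 16)*(-5) = √(-22)*(-5) = (I*√22)*(-5) = -5*I*√22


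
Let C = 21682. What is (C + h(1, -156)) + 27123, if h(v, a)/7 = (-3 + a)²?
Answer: 225772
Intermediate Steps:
h(v, a) = 7*(-3 + a)²
(C + h(1, -156)) + 27123 = (21682 + 7*(-3 - 156)²) + 27123 = (21682 + 7*(-159)²) + 27123 = (21682 + 7*25281) + 27123 = (21682 + 176967) + 27123 = 198649 + 27123 = 225772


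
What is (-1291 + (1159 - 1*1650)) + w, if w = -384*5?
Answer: -3702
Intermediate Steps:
w = -1920
(-1291 + (1159 - 1*1650)) + w = (-1291 + (1159 - 1*1650)) - 1920 = (-1291 + (1159 - 1650)) - 1920 = (-1291 - 491) - 1920 = -1782 - 1920 = -3702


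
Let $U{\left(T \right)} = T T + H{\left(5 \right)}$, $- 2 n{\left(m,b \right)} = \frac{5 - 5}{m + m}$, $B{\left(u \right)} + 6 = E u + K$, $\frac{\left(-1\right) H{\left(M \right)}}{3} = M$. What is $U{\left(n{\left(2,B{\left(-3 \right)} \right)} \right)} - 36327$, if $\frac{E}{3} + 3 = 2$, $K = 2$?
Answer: $-36342$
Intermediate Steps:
$E = -3$ ($E = -9 + 3 \cdot 2 = -9 + 6 = -3$)
$H{\left(M \right)} = - 3 M$
$B{\left(u \right)} = -4 - 3 u$ ($B{\left(u \right)} = -6 - \left(-2 + 3 u\right) = -4 - 3 u$)
$n{\left(m,b \right)} = 0$ ($n{\left(m,b \right)} = - \frac{\left(5 - 5\right) \frac{1}{m + m}}{2} = - \frac{0 \frac{1}{2 m}}{2} = \left(- \frac{1}{2}\right) 0 = 0$)
$U{\left(T \right)} = -15 + T^{2}$ ($U{\left(T \right)} = T T - 15 = T^{2} - 15 = -15 + T^{2}$)
$U{\left(n{\left(2,B{\left(-3 \right)} \right)} \right)} - 36327 = \left(-15 + 0^{2}\right) - 36327 = \left(-15 + 0\right) - 36327 = -15 - 36327 = -36342$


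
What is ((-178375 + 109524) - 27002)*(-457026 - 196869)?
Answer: 62677797435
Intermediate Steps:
((-178375 + 109524) - 27002)*(-457026 - 196869) = (-68851 - 27002)*(-653895) = -95853*(-653895) = 62677797435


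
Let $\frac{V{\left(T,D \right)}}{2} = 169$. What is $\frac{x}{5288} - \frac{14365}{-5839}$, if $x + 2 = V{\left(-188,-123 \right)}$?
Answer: $\frac{9740503}{3859579} \approx 2.5237$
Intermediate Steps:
$V{\left(T,D \right)} = 338$ ($V{\left(T,D \right)} = 2 \cdot 169 = 338$)
$x = 336$ ($x = -2 + 338 = 336$)
$\frac{x}{5288} - \frac{14365}{-5839} = \frac{336}{5288} - \frac{14365}{-5839} = 336 \cdot \frac{1}{5288} - - \frac{14365}{5839} = \frac{42}{661} + \frac{14365}{5839} = \frac{9740503}{3859579}$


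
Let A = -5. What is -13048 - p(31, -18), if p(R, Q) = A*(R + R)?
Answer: -12738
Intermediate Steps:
p(R, Q) = -10*R (p(R, Q) = -5*(R + R) = -10*R)
-13048 - p(31, -18) = -13048 - (-10)*31 = -13048 - 1*(-310) = -13048 + 310 = -12738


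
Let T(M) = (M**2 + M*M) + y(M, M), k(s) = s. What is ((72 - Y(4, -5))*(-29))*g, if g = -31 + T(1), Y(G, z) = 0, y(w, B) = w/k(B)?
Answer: 58464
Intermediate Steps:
y(w, B) = w/B
T(M) = 1 + 2*M**2 (T(M) = (M**2 + M*M) + M/M = (M**2 + M**2) + 1 = 2*M**2 + 1 = 1 + 2*M**2)
g = -28 (g = -31 + (1 + 2*1**2) = -31 + (1 + 2*1) = -31 + (1 + 2) = -31 + 3 = -28)
((72 - Y(4, -5))*(-29))*g = ((72 - 1*0)*(-29))*(-28) = ((72 + 0)*(-29))*(-28) = (72*(-29))*(-28) = -2088*(-28) = 58464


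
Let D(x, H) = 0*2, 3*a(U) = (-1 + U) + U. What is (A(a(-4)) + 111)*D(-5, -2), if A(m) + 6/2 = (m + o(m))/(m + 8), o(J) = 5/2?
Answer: 0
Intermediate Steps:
o(J) = 5/2 (o(J) = 5*(½) = 5/2)
a(U) = -⅓ + 2*U/3 (a(U) = ((-1 + U) + U)/3 = (-1 + 2*U)/3 = -⅓ + 2*U/3)
D(x, H) = 0
A(m) = -3 + (5/2 + m)/(8 + m) (A(m) = -3 + (m + 5/2)/(m + 8) = -3 + (5/2 + m)/(8 + m))
(A(a(-4)) + 111)*D(-5, -2) = ((-43 - 4*(-⅓ + (⅔)*(-4)))/(2*(8 + (-⅓ + (⅔)*(-4)))) + 111)*0 = ((-43 - 4*(-⅓ - 8/3))/(2*(8 + (-⅓ - 8/3))) + 111)*0 = ((-43 - 4*(-3))/(2*(8 - 3)) + 111)*0 = ((½)*(-43 + 12)/5 + 111)*0 = ((½)*(⅕)*(-31) + 111)*0 = (-31/10 + 111)*0 = (1079/10)*0 = 0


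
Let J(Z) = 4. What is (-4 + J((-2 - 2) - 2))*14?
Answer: 0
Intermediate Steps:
(-4 + J((-2 - 2) - 2))*14 = (-4 + 4)*14 = 0*14 = 0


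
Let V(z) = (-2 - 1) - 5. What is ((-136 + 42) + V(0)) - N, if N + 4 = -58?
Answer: -40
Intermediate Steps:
N = -62 (N = -4 - 58 = -62)
V(z) = -8 (V(z) = -3 - 5 = -8)
((-136 + 42) + V(0)) - N = ((-136 + 42) - 8) - 1*(-62) = (-94 - 8) + 62 = -102 + 62 = -40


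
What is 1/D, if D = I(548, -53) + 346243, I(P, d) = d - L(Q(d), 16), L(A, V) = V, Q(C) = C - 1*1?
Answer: 1/346174 ≈ 2.8887e-6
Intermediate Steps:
Q(C) = -1 + C (Q(C) = C - 1 = -1 + C)
I(P, d) = -16 + d (I(P, d) = d - 1*16 = d - 16 = -16 + d)
D = 346174 (D = (-16 - 53) + 346243 = -69 + 346243 = 346174)
1/D = 1/346174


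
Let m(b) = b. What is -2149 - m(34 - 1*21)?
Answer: -2162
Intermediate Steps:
-2149 - m(34 - 1*21) = -2149 - (34 - 1*21) = -2149 - (34 - 21) = -2149 - 1*13 = -2149 - 13 = -2162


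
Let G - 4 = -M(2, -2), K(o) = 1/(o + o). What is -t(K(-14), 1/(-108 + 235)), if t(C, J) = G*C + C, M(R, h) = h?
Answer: ¼ ≈ 0.25000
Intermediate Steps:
K(o) = 1/(2*o)
G = 6 (G = 4 - 1*(-2) = 4 + 2 = 6)
t(C, J) = 7*C (t(C, J) = 6*C + C = 7*C)
-t(K(-14), 1/(-108 + 235)) = -7*(½)/(-14) = -7*(½)*(-1/14) = -7*(-1)/28 = -1*(-¼) = ¼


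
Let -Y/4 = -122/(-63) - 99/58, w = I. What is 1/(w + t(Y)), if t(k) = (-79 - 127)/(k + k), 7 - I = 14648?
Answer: -1678/24379417 ≈ -6.8829e-5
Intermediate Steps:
I = -14641 (I = 7 - 1*14648 = 7 - 14648 = -14641)
w = -14641
Y = -1678/1827 (Y = -4*(-122/(-63) - 99/58) = -4*(-122*(-1/63) - 99*1/58) = -4*(122/63 - 99/58) = -4*839/3654 = -1678/1827 ≈ -0.91845)
t(k) = -103/k (t(k) = -206*1/(2*k) = -103/k)
1/(w + t(Y)) = 1/(-14641 - 103/(-1678/1827)) = 1/(-14641 - 103*(-1827/1678)) = 1/(-14641 + 188181/1678) = 1/(-24379417/1678) = -1678/24379417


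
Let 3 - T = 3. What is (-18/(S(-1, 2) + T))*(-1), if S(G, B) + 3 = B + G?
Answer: -9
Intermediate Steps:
T = 0 (T = 3 - 1*3 = 3 - 3 = 0)
S(G, B) = -3 + B + G (S(G, B) = -3 + (B + G) = -3 + B + G)
(-18/(S(-1, 2) + T))*(-1) = (-18/((-3 + 2 - 1) + 0))*(-1) = (-18/(-2 + 0))*(-1) = (-18/(-2))*(-1) = -½*(-18)*(-1) = 9*(-1) = -9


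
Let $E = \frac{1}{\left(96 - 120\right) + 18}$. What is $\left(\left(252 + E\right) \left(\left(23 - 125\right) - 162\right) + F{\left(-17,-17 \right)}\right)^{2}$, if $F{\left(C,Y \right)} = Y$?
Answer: $4422383001$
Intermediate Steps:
$E = - \frac{1}{6}$ ($E = \frac{1}{\left(96 - 120\right) + 18} = \frac{1}{-24 + 18} = \frac{1}{-6} = - \frac{1}{6} \approx -0.16667$)
$\left(\left(252 + E\right) \left(\left(23 - 125\right) - 162\right) + F{\left(-17,-17 \right)}\right)^{2} = \left(\left(252 - \frac{1}{6}\right) \left(\left(23 - 125\right) - 162\right) - 17\right)^{2} = \left(\frac{1511 \left(-102 - 162\right)}{6} - 17\right)^{2} = \left(\frac{1511}{6} \left(-264\right) - 17\right)^{2} = \left(-66484 - 17\right)^{2} = \left(-66501\right)^{2} = 4422383001$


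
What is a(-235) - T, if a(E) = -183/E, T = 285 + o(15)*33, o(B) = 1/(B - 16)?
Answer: -59037/235 ≈ -251.22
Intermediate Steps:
o(B) = 1/(-16 + B)
T = 252 (T = 285 + 33/(-16 + 15) = 285 + 33/(-1) = 285 - 1*33 = 285 - 33 = 252)
a(-235) - T = -183/(-235) - 1*252 = -183*(-1/235) - 252 = 183/235 - 252 = -59037/235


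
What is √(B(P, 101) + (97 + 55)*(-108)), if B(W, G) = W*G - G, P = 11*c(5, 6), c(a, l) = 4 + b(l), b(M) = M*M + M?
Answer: √34589 ≈ 185.98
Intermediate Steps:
b(M) = M + M² (b(M) = M² + M = M + M²)
c(a, l) = 4 + l*(1 + l)
P = 506 (P = 11*(4 + 6*(1 + 6)) = 11*(4 + 6*7) = 11*(4 + 42) = 11*46 = 506)
B(W, G) = -G + G*W (B(W, G) = G*W - G = -G + G*W)
√(B(P, 101) + (97 + 55)*(-108)) = √(101*(-1 + 506) + (97 + 55)*(-108)) = √(101*505 + 152*(-108)) = √(51005 - 16416) = √34589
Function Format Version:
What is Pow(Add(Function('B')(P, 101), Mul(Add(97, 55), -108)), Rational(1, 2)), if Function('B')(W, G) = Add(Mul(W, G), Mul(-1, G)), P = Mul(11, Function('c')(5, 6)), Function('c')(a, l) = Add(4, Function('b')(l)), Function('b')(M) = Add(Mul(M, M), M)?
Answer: Pow(34589, Rational(1, 2)) ≈ 185.98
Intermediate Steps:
Function('b')(M) = Add(M, Pow(M, 2)) (Function('b')(M) = Add(Pow(M, 2), M) = Add(M, Pow(M, 2)))
Function('c')(a, l) = Add(4, Mul(l, Add(1, l)))
P = 506 (P = Mul(11, Add(4, Mul(6, Add(1, 6)))) = Mul(11, Add(4, Mul(6, 7))) = Mul(11, Add(4, 42)) = Mul(11, 46) = 506)
Function('B')(W, G) = Add(Mul(-1, G), Mul(G, W)) (Function('B')(W, G) = Add(Mul(G, W), Mul(-1, G)) = Add(Mul(-1, G), Mul(G, W)))
Pow(Add(Function('B')(P, 101), Mul(Add(97, 55), -108)), Rational(1, 2)) = Pow(Add(Mul(101, Add(-1, 506)), Mul(Add(97, 55), -108)), Rational(1, 2)) = Pow(Add(Mul(101, 505), Mul(152, -108)), Rational(1, 2)) = Pow(Add(51005, -16416), Rational(1, 2)) = Pow(34589, Rational(1, 2))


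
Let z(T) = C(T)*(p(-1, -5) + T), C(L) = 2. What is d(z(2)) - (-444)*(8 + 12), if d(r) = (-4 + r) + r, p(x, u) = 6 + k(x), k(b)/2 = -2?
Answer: 8892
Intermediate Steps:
k(b) = -4 (k(b) = 2*(-2) = -4)
p(x, u) = 2 (p(x, u) = 6 - 4 = 2)
z(T) = 4 + 2*T (z(T) = 2*(2 + T) = 4 + 2*T)
d(r) = -4 + 2*r
d(z(2)) - (-444)*(8 + 12) = (-4 + 2*(4 + 2*2)) - (-444)*(8 + 12) = (-4 + 2*(4 + 4)) - (-444)*20 = (-4 + 2*8) - 222*(-40) = (-4 + 16) + 8880 = 12 + 8880 = 8892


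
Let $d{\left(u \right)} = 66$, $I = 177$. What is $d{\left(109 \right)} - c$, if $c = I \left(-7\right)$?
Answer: $1305$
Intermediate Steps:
$c = -1239$ ($c = 177 \left(-7\right) = -1239$)
$d{\left(109 \right)} - c = 66 - -1239 = 66 + 1239 = 1305$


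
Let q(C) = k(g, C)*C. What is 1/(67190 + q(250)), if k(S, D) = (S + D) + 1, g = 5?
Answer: 1/131190 ≈ 7.6225e-6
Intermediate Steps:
k(S, D) = 1 + D + S (k(S, D) = (D + S) + 1 = 1 + D + S)
q(C) = C*(6 + C) (q(C) = (1 + C + 5)*C = (6 + C)*C = C*(6 + C))
1/(67190 + q(250)) = 1/(67190 + 250*(6 + 250)) = 1/(67190 + 250*256) = 1/(67190 + 64000) = 1/131190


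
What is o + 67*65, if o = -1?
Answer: 4354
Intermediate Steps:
o + 67*65 = -1 + 67*65 = -1 + 4355 = 4354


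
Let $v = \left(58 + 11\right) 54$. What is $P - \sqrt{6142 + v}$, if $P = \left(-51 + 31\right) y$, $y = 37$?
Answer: $-740 - 2 \sqrt{2467} \approx -839.34$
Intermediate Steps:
$v = 3726$ ($v = 69 \cdot 54 = 3726$)
$P = -740$ ($P = \left(-51 + 31\right) 37 = \left(-20\right) 37 = -740$)
$P - \sqrt{6142 + v} = -740 - \sqrt{6142 + 3726} = -740 - \sqrt{9868} = -740 - 2 \sqrt{2467}$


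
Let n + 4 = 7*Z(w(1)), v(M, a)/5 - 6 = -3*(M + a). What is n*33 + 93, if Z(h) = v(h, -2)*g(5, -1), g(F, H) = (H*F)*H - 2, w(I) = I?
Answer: 31146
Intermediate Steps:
v(M, a) = 30 - 15*M - 15*a (v(M, a) = 30 + 5*(-3*(M + a)) = 30 + 5*(-3*M - 3*a) = 30 + (-15*M - 15*a) = 30 - 15*M - 15*a)
g(F, H) = -2 + F*H² (g(F, H) = (F*H)*H - 2 = F*H² - 2 = -2 + F*H²)
Z(h) = 180 - 45*h (Z(h) = (30 - 15*h - 15*(-2))*(-2 + 5*(-1)²) = (30 - 15*h + 30)*(-2 + 5*1) = (60 - 15*h)*(-2 + 5) = (60 - 15*h)*3 = 180 - 45*h)
n = 941 (n = -4 + 7*(180 - 45*1) = -4 + 7*(180 - 45) = -4 + 7*135 = -4 + 945 = 941)
n*33 + 93 = 941*33 + 93 = 31053 + 93 = 31146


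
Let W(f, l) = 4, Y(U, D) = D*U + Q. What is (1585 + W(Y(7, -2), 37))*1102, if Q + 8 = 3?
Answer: 1751078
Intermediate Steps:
Q = -5 (Q = -8 + 3 = -5)
Y(U, D) = -5 + D*U (Y(U, D) = D*U - 5 = -5 + D*U)
(1585 + W(Y(7, -2), 37))*1102 = (1585 + 4)*1102 = 1589*1102 = 1751078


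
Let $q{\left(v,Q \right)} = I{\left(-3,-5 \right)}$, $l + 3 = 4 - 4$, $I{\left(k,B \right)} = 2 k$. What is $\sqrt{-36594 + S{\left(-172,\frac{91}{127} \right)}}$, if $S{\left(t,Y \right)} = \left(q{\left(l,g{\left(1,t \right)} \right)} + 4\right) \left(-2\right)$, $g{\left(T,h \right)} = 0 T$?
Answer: $i \sqrt{36590} \approx 191.29 i$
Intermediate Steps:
$g{\left(T,h \right)} = 0$
$l = -3$ ($l = -3 + \left(4 - 4\right) = -3 + 0 = -3$)
$q{\left(v,Q \right)} = -6$ ($q{\left(v,Q \right)} = 2 \left(-3\right) = -6$)
$S{\left(t,Y \right)} = 4$ ($S{\left(t,Y \right)} = \left(-6 + 4\right) \left(-2\right) = \left(-2\right) \left(-2\right) = 4$)
$\sqrt{-36594 + S{\left(-172,\frac{91}{127} \right)}} = \sqrt{-36594 + 4} = \sqrt{-36590} = i \sqrt{36590}$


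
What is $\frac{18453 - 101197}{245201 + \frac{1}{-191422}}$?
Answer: $- \frac{15839021968}{46936865821} \approx -0.33745$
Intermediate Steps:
$\frac{18453 - 101197}{245201 + \frac{1}{-191422}} = - \frac{82744}{245201 - \frac{1}{191422}} = - \frac{82744}{\frac{46936865821}{191422}} = \left(-82744\right) \frac{191422}{46936865821} = - \frac{15839021968}{46936865821}$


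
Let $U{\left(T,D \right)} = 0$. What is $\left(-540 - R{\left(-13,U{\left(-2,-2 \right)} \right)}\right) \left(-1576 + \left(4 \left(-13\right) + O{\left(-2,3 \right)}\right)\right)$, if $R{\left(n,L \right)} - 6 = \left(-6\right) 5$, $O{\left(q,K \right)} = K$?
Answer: $838500$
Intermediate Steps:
$R{\left(n,L \right)} = -24$ ($R{\left(n,L \right)} = 6 - 30 = -24$)
$\left(-540 - R{\left(-13,U{\left(-2,-2 \right)} \right)}\right) \left(-1576 + \left(4 \left(-13\right) + O{\left(-2,3 \right)}\right)\right) = \left(-540 - -24\right) \left(-1576 + \left(4 \left(-13\right) + 3\right)\right) = \left(-540 + 24\right) \left(-1576 + \left(-52 + 3\right)\right) = - 516 \left(-1576 - 49\right) = \left(-516\right) \left(-1625\right) = 838500$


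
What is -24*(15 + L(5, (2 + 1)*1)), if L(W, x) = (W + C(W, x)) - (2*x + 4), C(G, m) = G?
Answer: -360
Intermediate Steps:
L(W, x) = -4 - 2*x + 2*W (L(W, x) = (W + W) - (2*x + 4) = 2*W - (4 + 2*x) = 2*W + (-4 - 2*x) = -4 - 2*x + 2*W)
-24*(15 + L(5, (2 + 1)*1)) = -24*(15 + (-4 - 2*(2 + 1) + 2*5)) = -24*(15 + (-4 - 6 + 10)) = -24*(15 + 0) = -24*15 = -360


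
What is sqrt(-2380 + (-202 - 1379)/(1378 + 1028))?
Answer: 3*I*sqrt(170138686)/802 ≈ 48.792*I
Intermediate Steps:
sqrt(-2380 + (-202 - 1379)/(1378 + 1028)) = sqrt(-2380 - 1581/2406) = sqrt(-2380 - 1581*1/2406) = sqrt(-2380 - 527/802) = sqrt(-1909287/802) = 3*I*sqrt(170138686)/802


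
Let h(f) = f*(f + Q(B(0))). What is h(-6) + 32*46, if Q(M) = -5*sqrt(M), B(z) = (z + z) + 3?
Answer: 1508 + 30*sqrt(3) ≈ 1560.0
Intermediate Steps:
B(z) = 3 + 2*z (B(z) = 2*z + 3 = 3 + 2*z)
h(f) = f*(f - 5*sqrt(3)) (h(f) = f*(f - 5*sqrt(3 + 2*0)) = f*(f - 5*sqrt(3 + 0)) = f*(f - 5*sqrt(3)))
h(-6) + 32*46 = -6*(-6 - 5*sqrt(3)) + 32*46 = (36 + 30*sqrt(3)) + 1472 = 1508 + 30*sqrt(3)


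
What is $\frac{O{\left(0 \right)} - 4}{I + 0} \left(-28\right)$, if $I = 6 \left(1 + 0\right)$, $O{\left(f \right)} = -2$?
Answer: $28$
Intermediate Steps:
$I = 6$ ($I = 6 \cdot 1 = 6$)
$\frac{O{\left(0 \right)} - 4}{I + 0} \left(-28\right) = \frac{-2 - 4}{6 + 0} \left(-28\right) = - \frac{6}{6} \left(-28\right) = \left(-6\right) \frac{1}{6} \left(-28\right) = \left(-1\right) \left(-28\right) = 28$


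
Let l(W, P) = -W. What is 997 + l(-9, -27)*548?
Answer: 5929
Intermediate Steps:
997 + l(-9, -27)*548 = 997 - 1*(-9)*548 = 997 + 9*548 = 997 + 4932 = 5929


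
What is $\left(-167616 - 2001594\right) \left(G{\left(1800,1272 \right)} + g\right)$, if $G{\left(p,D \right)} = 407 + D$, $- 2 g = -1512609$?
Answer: $-1644225388035$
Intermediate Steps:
$g = \frac{1512609}{2}$ ($g = \left(- \frac{1}{2}\right) \left(-1512609\right) = \frac{1512609}{2} \approx 7.563 \cdot 10^{5}$)
$\left(-167616 - 2001594\right) \left(G{\left(1800,1272 \right)} + g\right) = \left(-167616 - 2001594\right) \left(\left(407 + 1272\right) + \frac{1512609}{2}\right) = - 2169210 \left(1679 + \frac{1512609}{2}\right) = \left(-2169210\right) \frac{1515967}{2} = -1644225388035$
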